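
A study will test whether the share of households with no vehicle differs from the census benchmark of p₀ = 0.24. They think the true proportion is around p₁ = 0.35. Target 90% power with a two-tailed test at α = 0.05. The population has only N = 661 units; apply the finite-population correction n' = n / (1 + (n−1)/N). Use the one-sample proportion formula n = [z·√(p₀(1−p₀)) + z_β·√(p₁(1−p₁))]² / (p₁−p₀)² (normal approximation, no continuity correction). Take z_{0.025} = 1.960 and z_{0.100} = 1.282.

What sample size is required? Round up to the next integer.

n = 138

n = [z_{α/2}·√(p₀q₀) + z_β·√(p₁q₁)]² / (p₁ − p₀)²
  = [1.960·√(0.24·0.76) + 1.282·√(0.35·0.65)]² / (0.11)²
  = [1.960·0.4271 + 1.282·0.4770]² / 0.0121
  = [1.4486]² / 0.0121
  = 173.41
Finite-population correction (N = 661): 173.41 / (1 + (173.41 − 1)/661) = 137.54.
Round up → n = 138.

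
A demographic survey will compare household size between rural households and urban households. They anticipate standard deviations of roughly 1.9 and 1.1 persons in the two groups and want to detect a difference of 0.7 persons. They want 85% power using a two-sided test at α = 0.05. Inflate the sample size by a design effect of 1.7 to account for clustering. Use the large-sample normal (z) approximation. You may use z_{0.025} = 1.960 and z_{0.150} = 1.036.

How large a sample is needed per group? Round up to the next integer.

n = (z_{α/2} + z_β)² · (σ₁² + σ₂²) / δ²
  = (1.960 + 1.036)² · (1.9² + 1.1² = 4.82) / 0.7²
  = 8.9760 · 4.82 / 0.49
  = 88.29
Design effect: 1.7 × 88.29 = 150.10.
Round up → n = 151 per group.

n = 151 per group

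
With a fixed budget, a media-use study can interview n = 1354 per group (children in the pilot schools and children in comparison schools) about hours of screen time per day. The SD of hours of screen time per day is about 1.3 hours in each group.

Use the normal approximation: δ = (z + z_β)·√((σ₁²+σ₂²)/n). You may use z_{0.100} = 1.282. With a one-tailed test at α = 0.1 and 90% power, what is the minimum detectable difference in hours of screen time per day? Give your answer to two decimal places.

δ = (z_α + z_β) · √((σ₁²+σ₂²)/n)
  = (1.282 + 1.282) · √(3.38/1354)
  = 2.564 · √0.0025
  = 2.564 · 0.0500
  = 0.1281

Minimum detectable difference ≈ 0.13 hours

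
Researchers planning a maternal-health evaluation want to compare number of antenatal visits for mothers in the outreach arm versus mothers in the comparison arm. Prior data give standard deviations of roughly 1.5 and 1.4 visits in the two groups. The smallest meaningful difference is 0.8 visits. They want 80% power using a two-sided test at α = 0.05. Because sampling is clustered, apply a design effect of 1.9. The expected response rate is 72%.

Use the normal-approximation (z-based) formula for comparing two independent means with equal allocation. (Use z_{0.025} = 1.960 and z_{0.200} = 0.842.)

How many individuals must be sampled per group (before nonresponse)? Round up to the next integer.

n = 137 per group

n = (z_{α/2} + z_β)² · (σ₁² + σ₂²) / δ²
  = (1.960 + 0.842)² · (1.5² + 1.4² = 4.21) / 0.8²
  = 7.8512 · 4.21 / 0.64
  = 51.65
Design effect: 1.9 × 51.65 = 98.13.
Adjust for 72% response: 98.13 / 0.72 = 136.29.
Round up → n = 137 per group.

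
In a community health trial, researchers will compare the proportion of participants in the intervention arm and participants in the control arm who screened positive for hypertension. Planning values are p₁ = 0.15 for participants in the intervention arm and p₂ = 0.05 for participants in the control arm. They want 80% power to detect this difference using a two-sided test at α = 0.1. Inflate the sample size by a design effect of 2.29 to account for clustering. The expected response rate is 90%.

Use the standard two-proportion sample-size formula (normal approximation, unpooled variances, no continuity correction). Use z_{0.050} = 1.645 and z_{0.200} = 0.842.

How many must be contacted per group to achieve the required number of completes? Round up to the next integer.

n = 276 per group

n = (z_{α/2} + z_β)² · [p₁(1−p₁) + p₂(1−p₂)] / (p₁ − p₂)²
  = (1.645 + 0.842)² · (0.15·0.85 + 0.05·0.95) / (0.10)²
  = (2.487)² · (0.1275 + 0.0475) / 0.0100
  = 6.1852 · 0.1750 / 0.0100
  = 108.24
Design effect: 2.29 × 108.24 = 247.87.
Adjust for 90% response: 247.87 / 0.90 = 275.41.
Round up → n = 276 per group.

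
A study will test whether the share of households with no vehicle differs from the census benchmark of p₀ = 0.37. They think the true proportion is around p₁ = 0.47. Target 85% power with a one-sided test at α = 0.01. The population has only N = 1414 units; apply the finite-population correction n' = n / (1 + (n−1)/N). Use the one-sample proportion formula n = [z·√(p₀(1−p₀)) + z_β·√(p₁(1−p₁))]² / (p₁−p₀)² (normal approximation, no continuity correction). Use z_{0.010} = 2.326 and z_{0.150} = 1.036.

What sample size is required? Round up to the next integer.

n = [z_α·√(p₀q₀) + z_β·√(p₁q₁)]² / (p₁ − p₀)²
  = [2.326·√(0.37·0.63) + 1.036·√(0.47·0.53)]² / (0.10)²
  = [2.326·0.4828 + 1.036·0.4991]² / 0.0100
  = [1.6401]² / 0.0100
  = 268.98
Finite-population correction (N = 1414): 268.98 / (1 + (268.98 − 1)/1414) = 226.13.
Round up → n = 227.

n = 227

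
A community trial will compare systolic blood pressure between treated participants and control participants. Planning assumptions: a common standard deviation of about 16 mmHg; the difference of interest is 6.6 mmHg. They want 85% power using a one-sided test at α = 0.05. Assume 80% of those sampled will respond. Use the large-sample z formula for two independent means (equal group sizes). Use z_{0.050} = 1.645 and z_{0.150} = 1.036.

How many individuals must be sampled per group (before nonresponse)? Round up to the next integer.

n = 106 per group

n = (z_α + z_β)² · (σ₁² + σ₂²) / δ²
  = (1.645 + 1.036)² · (2·16² = 512) / 6.6²
  = 7.1878 · 512 / 43.56
  = 84.48
Adjust for 80% response: 84.48 / 0.80 = 105.61.
Round up → n = 106 per group.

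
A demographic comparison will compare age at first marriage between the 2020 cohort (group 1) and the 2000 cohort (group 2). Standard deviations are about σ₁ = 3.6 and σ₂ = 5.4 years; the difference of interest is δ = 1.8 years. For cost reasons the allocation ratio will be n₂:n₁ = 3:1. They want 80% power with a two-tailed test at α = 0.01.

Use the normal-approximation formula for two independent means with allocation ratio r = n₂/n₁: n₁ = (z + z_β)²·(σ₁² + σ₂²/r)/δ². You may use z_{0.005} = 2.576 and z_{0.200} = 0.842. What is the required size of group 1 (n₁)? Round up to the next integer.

n₁ = 82

n₁ = (z_{α/2} + z_β)² · (σ₁² + σ₂²/r) / δ²
   = (2.576 + 0.842)² · (3.6² + 5.4²/3) / 1.8²
   = 11.6827 · (12.96 + 9.72) / 3.24
   = 11.6827 · 22.68 / 3.24
   = 81.78
Round up → n₁ = 82; n₂ = r·n₁ = 3 × 82 = 246.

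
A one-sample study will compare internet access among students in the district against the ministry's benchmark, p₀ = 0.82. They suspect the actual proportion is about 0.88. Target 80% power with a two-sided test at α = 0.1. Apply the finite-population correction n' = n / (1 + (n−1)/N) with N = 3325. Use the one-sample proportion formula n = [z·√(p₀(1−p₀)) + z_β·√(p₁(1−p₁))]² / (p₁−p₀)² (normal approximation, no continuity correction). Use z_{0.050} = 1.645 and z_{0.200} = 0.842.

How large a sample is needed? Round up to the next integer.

n = 214

n = [z_{α/2}·√(p₀q₀) + z_β·√(p₁q₁)]² / (p₁ − p₀)²
  = [1.645·√(0.82·0.18) + 0.842·√(0.88·0.12)]² / (0.06)²
  = [1.645·0.3842 + 0.842·0.3250]² / 0.0036
  = [0.9056]² / 0.0036
  = 227.81
Finite-population correction (N = 3325): 227.81 / (1 + (227.81 − 1)/3325) = 213.26.
Round up → n = 214.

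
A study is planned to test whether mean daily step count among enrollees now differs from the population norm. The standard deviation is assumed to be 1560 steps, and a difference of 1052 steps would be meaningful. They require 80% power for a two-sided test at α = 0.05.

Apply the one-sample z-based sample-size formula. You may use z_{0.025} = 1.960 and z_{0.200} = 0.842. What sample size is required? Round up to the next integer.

n = 18

n = (z_{α/2} + z_β)² · σ² / δ²
  = (1.960 + 0.842)² · 1560² / 1052²
  = 7.8512 · 2433600 / 1106704
  = 17.26
Round up → n = 18.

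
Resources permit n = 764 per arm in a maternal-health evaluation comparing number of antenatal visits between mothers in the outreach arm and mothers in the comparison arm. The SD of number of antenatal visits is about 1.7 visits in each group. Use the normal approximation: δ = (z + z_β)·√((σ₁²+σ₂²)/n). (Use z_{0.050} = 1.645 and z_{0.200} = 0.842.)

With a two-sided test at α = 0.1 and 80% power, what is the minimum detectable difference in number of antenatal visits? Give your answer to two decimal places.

Minimum detectable difference ≈ 0.22 visits

δ = (z_{α/2} + z_β) · √((σ₁²+σ₂²)/n)
  = (1.645 + 0.842) · √(5.78/764)
  = 2.487 · √0.00757
  = 2.487 · 0.0870
  = 0.2163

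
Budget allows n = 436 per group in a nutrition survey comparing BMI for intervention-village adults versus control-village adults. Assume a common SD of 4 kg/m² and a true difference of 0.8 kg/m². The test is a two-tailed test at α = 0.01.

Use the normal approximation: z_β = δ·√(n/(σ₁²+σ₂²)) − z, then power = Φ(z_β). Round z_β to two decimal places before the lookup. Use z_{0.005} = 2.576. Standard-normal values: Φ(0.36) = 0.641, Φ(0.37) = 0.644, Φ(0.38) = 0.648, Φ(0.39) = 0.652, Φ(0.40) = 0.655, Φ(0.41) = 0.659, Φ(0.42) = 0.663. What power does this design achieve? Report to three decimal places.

z_β = δ·√(n/(σ₁²+σ₂²)) − z_{α/2}
    = 0.8 · √(436/32) − 2.576
    = 0.8 · 3.69121 − 2.576
    = 2.9530 − 2.576 = 0.3770 → 0.38
Power = Φ(0.38) = 0.648.

Power ≈ 0.648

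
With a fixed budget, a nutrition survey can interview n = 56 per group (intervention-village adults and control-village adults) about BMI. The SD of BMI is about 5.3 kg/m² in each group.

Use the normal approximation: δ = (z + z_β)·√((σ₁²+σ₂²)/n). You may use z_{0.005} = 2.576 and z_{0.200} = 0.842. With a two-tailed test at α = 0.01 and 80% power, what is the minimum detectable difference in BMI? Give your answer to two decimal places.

δ = (z_{α/2} + z_β) · √((σ₁²+σ₂²)/n)
  = (2.576 + 0.842) · √(56.18/56)
  = 3.418 · √1.0032
  = 3.418 · 1.0016
  = 3.4235

Minimum detectable difference ≈ 3.42 kg/m²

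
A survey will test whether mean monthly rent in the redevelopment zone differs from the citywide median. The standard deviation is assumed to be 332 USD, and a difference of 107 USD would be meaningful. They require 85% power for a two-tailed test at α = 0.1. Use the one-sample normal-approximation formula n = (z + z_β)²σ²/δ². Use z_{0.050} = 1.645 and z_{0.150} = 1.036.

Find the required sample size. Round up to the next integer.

n = 70

n = (z_{α/2} + z_β)² · σ² / δ²
  = (1.645 + 1.036)² · 332² / 107²
  = 7.1878 · 110224 / 11449
  = 69.20
Round up → n = 70.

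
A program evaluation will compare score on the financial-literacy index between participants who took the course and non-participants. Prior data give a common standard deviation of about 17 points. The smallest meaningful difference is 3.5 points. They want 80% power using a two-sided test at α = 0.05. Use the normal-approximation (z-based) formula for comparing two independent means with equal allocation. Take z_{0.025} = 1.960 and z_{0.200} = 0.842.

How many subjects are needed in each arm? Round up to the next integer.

n = 371 per group

n = (z_{α/2} + z_β)² · (σ₁² + σ₂²) / δ²
  = (1.960 + 0.842)² · (2·17² = 578) / 3.5²
  = 7.8512 · 578 / 12.25
  = 370.45
Round up → n = 371 per group.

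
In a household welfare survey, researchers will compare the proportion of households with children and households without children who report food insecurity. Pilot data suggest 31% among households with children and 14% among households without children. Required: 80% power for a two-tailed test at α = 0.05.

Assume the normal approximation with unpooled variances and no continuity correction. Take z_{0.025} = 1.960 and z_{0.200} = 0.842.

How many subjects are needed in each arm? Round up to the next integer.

n = (z_{α/2} + z_β)² · [p₁(1−p₁) + p₂(1−p₂)] / (p₁ − p₂)²
  = (1.960 + 0.842)² · (0.31·0.69 + 0.14·0.86) / (0.17)²
  = (2.802)² · (0.2139 + 0.1204) / 0.0289
  = 7.8512 · 0.3343 / 0.0289
  = 90.82
Round up → n = 91 per group.

n = 91 per group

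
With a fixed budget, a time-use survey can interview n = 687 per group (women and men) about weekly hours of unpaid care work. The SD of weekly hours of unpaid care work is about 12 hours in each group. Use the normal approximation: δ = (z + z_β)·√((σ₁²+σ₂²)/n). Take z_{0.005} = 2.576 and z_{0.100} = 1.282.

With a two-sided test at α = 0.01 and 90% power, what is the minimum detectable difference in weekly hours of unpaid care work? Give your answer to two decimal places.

Minimum detectable difference ≈ 2.50 hours

δ = (z_{α/2} + z_β) · √((σ₁²+σ₂²)/n)
  = (2.576 + 1.282) · √(288/687)
  = 3.858 · √0.41921
  = 3.858 · 0.6475
  = 2.4979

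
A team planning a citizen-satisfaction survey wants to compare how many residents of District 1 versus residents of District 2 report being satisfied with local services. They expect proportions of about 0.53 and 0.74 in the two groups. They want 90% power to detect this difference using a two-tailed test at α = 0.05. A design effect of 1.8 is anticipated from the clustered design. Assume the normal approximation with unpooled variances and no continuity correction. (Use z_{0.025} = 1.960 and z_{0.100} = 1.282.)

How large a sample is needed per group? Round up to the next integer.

n = (z_{α/2} + z_β)² · [p₁(1−p₁) + p₂(1−p₂)] / (p₁ − p₂)²
  = (1.960 + 1.282)² · (0.53·0.47 + 0.74·0.26) / (-0.21)²
  = (3.242)² · (0.2491 + 0.1924) / 0.0441
  = 10.5106 · 0.4415 / 0.0441
  = 105.22
Design effect: 1.8 × 105.22 = 189.40.
Round up → n = 190 per group.

n = 190 per group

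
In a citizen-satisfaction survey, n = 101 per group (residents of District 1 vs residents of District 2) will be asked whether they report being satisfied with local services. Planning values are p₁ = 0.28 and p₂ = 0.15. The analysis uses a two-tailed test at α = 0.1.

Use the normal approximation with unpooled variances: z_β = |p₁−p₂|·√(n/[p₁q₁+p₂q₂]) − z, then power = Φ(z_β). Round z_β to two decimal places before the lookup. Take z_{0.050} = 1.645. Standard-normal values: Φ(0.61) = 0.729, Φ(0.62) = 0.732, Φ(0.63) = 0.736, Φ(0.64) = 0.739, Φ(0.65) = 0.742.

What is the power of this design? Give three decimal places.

Power ≈ 0.736

z_β = |p₁−p₂|·√(n/[p₁q₁+p₂q₂]) − z_{α/2}
    = 0.13 · √(101/0.3291) − 1.645
    = 0.13 · 17.5185 − 1.645
    = 2.2774 − 1.645 = 0.6324 → 0.63
Power = Φ(0.63) = 0.736.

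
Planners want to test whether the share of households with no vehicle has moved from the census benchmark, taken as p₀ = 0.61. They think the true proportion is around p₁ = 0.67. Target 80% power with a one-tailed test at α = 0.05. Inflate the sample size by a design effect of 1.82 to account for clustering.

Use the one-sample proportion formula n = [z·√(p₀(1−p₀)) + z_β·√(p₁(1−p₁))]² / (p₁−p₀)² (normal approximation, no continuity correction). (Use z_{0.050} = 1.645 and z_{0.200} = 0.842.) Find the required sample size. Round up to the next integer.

n = 726

n = [z_α·√(p₀q₀) + z_β·√(p₁q₁)]² / (p₁ − p₀)²
  = [1.645·√(0.61·0.39) + 0.842·√(0.67·0.33)]² / (0.06)²
  = [1.645·0.4877 + 0.842·0.4702]² / 0.0036
  = [1.1983]² / 0.0036
  = 398.85
Design effect: 1.82 × 398.85 = 725.90.
Round up → n = 726.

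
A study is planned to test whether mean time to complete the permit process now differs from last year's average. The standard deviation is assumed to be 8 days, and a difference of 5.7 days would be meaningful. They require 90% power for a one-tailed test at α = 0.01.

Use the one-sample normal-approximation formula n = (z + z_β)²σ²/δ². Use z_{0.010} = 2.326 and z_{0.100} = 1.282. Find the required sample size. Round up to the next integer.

n = (z_α + z_β)² · σ² / δ²
  = (2.326 + 1.282)² · 8² / 5.7²
  = 13.0177 · 64 / 32.49
  = 25.64
Round up → n = 26.

n = 26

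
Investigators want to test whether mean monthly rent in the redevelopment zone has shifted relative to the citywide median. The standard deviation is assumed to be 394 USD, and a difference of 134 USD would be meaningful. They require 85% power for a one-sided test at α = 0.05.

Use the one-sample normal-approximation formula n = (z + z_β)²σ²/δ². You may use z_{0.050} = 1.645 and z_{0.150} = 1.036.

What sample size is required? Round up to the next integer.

n = (z_α + z_β)² · σ² / δ²
  = (1.645 + 1.036)² · 394² / 134²
  = 7.1878 · 155236 / 17956
  = 62.14
Round up → n = 63.

n = 63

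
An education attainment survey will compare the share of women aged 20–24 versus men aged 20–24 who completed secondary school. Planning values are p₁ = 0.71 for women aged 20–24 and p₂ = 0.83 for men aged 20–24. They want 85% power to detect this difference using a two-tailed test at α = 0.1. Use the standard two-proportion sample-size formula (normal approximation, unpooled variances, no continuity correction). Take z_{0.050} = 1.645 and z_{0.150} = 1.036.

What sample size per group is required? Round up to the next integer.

n = (z_{α/2} + z_β)² · [p₁(1−p₁) + p₂(1−p₂)] / (p₁ − p₂)²
  = (1.645 + 1.036)² · (0.71·0.29 + 0.83·0.17) / (-0.12)²
  = (2.681)² · (0.2059 + 0.1411) / 0.0144
  = 7.1878 · 0.3470 / 0.0144
  = 173.21
Round up → n = 174 per group.

n = 174 per group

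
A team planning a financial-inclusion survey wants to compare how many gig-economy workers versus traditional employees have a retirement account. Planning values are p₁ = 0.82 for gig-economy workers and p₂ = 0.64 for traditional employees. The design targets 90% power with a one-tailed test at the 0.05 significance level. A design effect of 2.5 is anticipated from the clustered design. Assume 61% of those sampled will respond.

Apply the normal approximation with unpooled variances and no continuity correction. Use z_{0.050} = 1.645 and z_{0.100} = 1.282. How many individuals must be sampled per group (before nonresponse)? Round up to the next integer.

n = 410 per group

n = (z_α + z_β)² · [p₁(1−p₁) + p₂(1−p₂)] / (p₁ − p₂)²
  = (1.645 + 1.282)² · (0.82·0.18 + 0.64·0.36) / (0.18)²
  = (2.927)² · (0.1476 + 0.2304) / 0.0324
  = 8.5673 · 0.3780 / 0.0324
  = 99.95
Design effect: 2.5 × 99.95 = 249.88.
Adjust for 61% response: 249.88 / 0.61 = 409.64.
Round up → n = 410 per group.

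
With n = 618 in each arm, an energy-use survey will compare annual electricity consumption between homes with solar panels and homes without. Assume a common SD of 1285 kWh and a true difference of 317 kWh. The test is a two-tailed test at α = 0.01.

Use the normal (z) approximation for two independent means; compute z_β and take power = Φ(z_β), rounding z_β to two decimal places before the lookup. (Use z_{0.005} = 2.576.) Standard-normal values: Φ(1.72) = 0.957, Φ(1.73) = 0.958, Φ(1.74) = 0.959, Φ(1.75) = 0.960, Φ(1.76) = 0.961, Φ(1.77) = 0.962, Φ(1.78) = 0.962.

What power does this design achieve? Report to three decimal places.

z_β = δ·√(n/(σ₁²+σ₂²)) − z_{α/2}
    = 317 · √(618/3302450) − 2.576
    = 317 · 0.01368 − 2.576
    = 4.3365 − 2.576 = 1.7605 → 1.76
Power = Φ(1.76) = 0.961.

Power ≈ 0.961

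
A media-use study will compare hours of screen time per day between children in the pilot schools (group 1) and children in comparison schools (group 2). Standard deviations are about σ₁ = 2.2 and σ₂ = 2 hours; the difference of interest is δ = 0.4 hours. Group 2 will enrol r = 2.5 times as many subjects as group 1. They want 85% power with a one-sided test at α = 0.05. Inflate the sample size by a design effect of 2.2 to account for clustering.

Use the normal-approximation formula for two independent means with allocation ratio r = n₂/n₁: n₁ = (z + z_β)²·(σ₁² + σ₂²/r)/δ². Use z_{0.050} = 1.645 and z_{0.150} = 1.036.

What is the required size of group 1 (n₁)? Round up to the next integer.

n₁ = (z_α + z_β)² · (σ₁² + σ₂²/r) / δ²
   = (1.645 + 1.036)² · (2.2² + 2²/2.5) / 0.4²
   = 7.1878 · (4.84 + 1.6) / 0.16
   = 7.1878 · 6.44 / 0.16
   = 289.31
Design effect: 2.2 × 289.31 = 636.48.
Round up → n₁ = 637; n₂ = r·n₁ = 2.5 × 637 = 1593.

n₁ = 637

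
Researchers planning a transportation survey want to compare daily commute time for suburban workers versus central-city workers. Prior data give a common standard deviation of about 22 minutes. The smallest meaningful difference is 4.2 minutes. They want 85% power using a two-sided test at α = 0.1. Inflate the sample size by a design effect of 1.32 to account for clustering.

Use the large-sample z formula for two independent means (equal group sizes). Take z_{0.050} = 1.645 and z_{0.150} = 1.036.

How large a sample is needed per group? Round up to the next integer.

n = (z_{α/2} + z_β)² · (σ₁² + σ₂²) / δ²
  = (1.645 + 1.036)² · (2·22² = 968) / 4.2²
  = 7.1878 · 968 / 17.64
  = 394.43
Design effect: 1.32 × 394.43 = 520.65.
Round up → n = 521 per group.

n = 521 per group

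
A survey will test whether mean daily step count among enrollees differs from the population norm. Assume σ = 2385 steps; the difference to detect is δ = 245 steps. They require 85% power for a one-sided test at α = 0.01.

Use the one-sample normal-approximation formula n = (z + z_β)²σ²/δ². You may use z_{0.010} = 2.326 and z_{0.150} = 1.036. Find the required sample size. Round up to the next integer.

n = 1072

n = (z_α + z_β)² · σ² / δ²
  = (2.326 + 1.036)² · 2385² / 245²
  = 11.3030 · 5688225 / 60025
  = 1071.12
Round up → n = 1072.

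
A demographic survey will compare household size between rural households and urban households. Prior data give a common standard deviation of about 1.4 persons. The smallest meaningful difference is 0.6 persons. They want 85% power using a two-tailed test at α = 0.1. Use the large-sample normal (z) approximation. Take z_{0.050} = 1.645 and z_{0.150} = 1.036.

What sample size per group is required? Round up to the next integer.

n = (z_{α/2} + z_β)² · (σ₁² + σ₂²) / δ²
  = (1.645 + 1.036)² · (2·1.4² = 3.92) / 0.6²
  = 7.1878 · 3.92 / 0.36
  = 78.27
Round up → n = 79 per group.

n = 79 per group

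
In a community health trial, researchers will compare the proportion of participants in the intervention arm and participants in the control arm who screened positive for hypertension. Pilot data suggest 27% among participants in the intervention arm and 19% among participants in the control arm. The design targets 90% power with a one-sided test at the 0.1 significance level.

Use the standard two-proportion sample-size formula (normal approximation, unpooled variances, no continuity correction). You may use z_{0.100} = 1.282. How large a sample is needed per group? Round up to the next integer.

n = (z_α + z_β)² · [p₁(1−p₁) + p₂(1−p₂)] / (p₁ − p₂)²
  = (1.282 + 1.282)² · (0.27·0.73 + 0.19·0.81) / (0.08)²
  = (2.564)² · (0.1971 + 0.1539) / 0.0064
  = 6.5741 · 0.3510 / 0.0064
  = 360.55
Round up → n = 361 per group.

n = 361 per group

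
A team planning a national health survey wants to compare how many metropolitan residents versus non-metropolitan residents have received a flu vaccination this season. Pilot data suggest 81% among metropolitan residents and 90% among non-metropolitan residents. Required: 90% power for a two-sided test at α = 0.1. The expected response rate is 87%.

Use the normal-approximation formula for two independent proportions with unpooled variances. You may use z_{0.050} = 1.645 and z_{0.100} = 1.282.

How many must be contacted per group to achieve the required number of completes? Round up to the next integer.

n = 297 per group

n = (z_{α/2} + z_β)² · [p₁(1−p₁) + p₂(1−p₂)] / (p₁ − p₂)²
  = (1.645 + 1.282)² · (0.81·0.19 + 0.90·0.10) / (-0.09)²
  = (2.927)² · (0.1539 + 0.0900) / 0.0081
  = 8.5673 · 0.2439 / 0.0081
  = 257.97
Adjust for 87% response: 257.97 / 0.87 = 296.52.
Round up → n = 297 per group.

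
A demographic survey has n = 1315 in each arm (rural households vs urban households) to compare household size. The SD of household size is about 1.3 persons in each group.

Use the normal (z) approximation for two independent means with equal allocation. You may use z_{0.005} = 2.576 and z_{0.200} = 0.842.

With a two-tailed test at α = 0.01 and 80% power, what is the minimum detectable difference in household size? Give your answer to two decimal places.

δ = (z_{α/2} + z_β) · √((σ₁²+σ₂²)/n)
  = (2.576 + 0.842) · √(3.38/1315)
  = 3.418 · √0.00257
  = 3.418 · 0.0507
  = 0.1733

Minimum detectable difference ≈ 0.17 persons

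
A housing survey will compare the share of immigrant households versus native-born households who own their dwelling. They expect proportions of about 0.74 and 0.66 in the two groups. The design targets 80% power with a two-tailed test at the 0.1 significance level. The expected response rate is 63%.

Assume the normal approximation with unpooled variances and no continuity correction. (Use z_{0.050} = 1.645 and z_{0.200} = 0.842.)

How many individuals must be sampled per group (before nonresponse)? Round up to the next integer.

n = 640 per group

n = (z_{α/2} + z_β)² · [p₁(1−p₁) + p₂(1−p₂)] / (p₁ − p₂)²
  = (1.645 + 0.842)² · (0.74·0.26 + 0.66·0.34) / (0.08)²
  = (2.487)² · (0.1924 + 0.2244) / 0.0064
  = 6.1852 · 0.4168 / 0.0064
  = 402.81
Adjust for 63% response: 402.81 / 0.63 = 639.38.
Round up → n = 640 per group.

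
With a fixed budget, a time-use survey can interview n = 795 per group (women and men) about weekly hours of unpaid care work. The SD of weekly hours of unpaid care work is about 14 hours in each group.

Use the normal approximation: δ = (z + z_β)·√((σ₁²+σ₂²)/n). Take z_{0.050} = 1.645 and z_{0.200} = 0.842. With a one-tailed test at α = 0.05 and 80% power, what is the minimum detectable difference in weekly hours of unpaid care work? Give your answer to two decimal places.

δ = (z_α + z_β) · √((σ₁²+σ₂²)/n)
  = (1.645 + 0.842) · √(392/795)
  = 2.487 · √0.49308
  = 2.487 · 0.7022
  = 1.7464

Minimum detectable difference ≈ 1.75 hours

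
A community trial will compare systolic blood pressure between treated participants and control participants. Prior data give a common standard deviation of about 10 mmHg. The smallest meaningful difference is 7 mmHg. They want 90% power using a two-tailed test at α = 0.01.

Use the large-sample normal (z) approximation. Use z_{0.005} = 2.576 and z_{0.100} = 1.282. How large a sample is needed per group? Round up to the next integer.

n = 61 per group

n = (z_{α/2} + z_β)² · (σ₁² + σ₂²) / δ²
  = (2.576 + 1.282)² · (2·10² = 200) / 7²
  = 14.8842 · 200 / 49
  = 60.75
Round up → n = 61 per group.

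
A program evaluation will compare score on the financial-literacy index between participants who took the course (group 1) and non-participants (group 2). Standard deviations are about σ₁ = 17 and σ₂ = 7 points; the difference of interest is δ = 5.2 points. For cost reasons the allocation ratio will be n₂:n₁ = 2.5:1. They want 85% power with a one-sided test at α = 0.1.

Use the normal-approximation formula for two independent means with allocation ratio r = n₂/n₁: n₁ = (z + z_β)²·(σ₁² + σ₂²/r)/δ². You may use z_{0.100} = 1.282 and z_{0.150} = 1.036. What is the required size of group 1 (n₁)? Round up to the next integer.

n₁ = (z_α + z_β)² · (σ₁² + σ₂²/r) / δ²
   = (1.282 + 1.036)² · (17² + 7²/2.5) / 5.2²
   = 5.3731 · (289 + 19.6) / 27.04
   = 5.3731 · 308.6 / 27.04
   = 61.32
Round up → n₁ = 62; n₂ = r·n₁ = 2.5 × 62 = 155.

n₁ = 62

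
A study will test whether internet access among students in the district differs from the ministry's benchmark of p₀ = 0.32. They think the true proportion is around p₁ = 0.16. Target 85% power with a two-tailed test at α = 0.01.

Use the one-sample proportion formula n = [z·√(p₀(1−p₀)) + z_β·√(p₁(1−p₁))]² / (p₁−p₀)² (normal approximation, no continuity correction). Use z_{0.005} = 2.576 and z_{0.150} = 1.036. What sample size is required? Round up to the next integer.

n = [z_{α/2}·√(p₀q₀) + z_β·√(p₁q₁)]² / (p₁ − p₀)²
  = [2.576·√(0.32·0.68) + 1.036·√(0.16·0.84)]² / (-0.16)²
  = [2.576·0.4665 + 1.036·0.3666]² / 0.0256
  = [1.5814]² / 0.0256
  = 97.69
Round up → n = 98.

n = 98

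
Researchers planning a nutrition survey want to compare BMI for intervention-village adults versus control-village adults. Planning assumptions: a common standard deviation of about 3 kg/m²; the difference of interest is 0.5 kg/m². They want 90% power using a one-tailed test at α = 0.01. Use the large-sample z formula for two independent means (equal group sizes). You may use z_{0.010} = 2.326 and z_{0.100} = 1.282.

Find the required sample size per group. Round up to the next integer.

n = 938 per group

n = (z_α + z_β)² · (σ₁² + σ₂²) / δ²
  = (2.326 + 1.282)² · (2·3² = 18) / 0.5²
  = 13.0177 · 18 / 0.25
  = 937.27
Round up → n = 938 per group.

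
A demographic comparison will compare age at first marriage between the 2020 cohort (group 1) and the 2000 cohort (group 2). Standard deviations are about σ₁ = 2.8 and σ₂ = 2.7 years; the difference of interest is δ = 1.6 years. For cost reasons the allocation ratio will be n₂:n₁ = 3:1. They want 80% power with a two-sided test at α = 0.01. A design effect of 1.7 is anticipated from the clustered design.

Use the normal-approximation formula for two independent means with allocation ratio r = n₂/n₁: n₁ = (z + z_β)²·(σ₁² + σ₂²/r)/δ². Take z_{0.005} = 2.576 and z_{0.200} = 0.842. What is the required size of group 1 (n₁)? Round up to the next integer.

n₁ = (z_{α/2} + z_β)² · (σ₁² + σ₂²/r) / δ²
   = (2.576 + 0.842)² · (2.8² + 2.7²/3) / 1.6²
   = 11.6827 · (7.84 + 2.43) / 2.56
   = 11.6827 · 10.27 / 2.56
   = 46.87
Design effect: 1.7 × 46.87 = 79.68.
Round up → n₁ = 80; n₂ = r·n₁ = 3 × 80 = 240.

n₁ = 80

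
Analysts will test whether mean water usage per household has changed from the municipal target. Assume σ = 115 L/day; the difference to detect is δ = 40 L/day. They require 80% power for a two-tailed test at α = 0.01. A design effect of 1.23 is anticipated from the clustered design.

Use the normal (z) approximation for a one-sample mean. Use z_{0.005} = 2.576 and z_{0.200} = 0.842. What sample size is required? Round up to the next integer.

n = 119

n = (z_{α/2} + z_β)² · σ² / δ²
  = (2.576 + 0.842)² · 115² / 40²
  = 11.6827 · 13225 / 1600
  = 96.57
Design effect: 1.23 × 96.57 = 118.77.
Round up → n = 119.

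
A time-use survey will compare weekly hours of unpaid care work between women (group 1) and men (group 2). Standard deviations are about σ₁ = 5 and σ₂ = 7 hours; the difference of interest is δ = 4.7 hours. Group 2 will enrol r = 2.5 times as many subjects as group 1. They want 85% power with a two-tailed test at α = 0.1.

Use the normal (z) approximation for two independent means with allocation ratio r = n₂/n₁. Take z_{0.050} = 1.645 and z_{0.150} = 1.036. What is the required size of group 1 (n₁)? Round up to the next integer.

n₁ = (z_{α/2} + z_β)² · (σ₁² + σ₂²/r) / δ²
   = (1.645 + 1.036)² · (5² + 7²/2.5) / 4.7²
   = 7.1878 · (25 + 19.6) / 22.09
   = 7.1878 · 44.6 / 22.09
   = 14.51
Round up → n₁ = 15; n₂ = r·n₁ = 2.5 × 15 = 38.

n₁ = 15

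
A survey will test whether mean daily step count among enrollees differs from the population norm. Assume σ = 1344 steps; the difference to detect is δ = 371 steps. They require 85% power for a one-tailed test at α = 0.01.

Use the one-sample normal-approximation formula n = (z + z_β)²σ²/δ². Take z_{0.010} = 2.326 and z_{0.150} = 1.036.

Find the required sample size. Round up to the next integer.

n = (z_α + z_β)² · σ² / δ²
  = (2.326 + 1.036)² · 1344² / 371²
  = 11.3030 · 1806336 / 137641
  = 148.34
Round up → n = 149.

n = 149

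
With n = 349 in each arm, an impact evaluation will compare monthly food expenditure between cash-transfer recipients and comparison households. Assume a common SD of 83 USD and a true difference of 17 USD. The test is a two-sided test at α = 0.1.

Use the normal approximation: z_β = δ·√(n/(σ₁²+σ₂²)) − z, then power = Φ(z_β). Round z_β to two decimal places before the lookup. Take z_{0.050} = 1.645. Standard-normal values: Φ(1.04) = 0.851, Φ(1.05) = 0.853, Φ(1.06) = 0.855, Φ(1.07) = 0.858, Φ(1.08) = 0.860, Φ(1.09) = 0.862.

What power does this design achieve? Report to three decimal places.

Power ≈ 0.855

z_β = δ·√(n/(σ₁²+σ₂²)) − z_{α/2}
    = 17 · √(349/13778) − 1.645
    = 17 · 0.15915 − 1.645
    = 2.7056 − 1.645 = 1.0606 → 1.06
Power = Φ(1.06) = 0.855.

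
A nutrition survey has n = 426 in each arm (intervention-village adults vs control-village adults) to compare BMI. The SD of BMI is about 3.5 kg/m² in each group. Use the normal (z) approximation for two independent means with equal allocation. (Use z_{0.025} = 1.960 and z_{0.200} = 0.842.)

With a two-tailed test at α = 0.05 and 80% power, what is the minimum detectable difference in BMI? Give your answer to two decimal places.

Minimum detectable difference ≈ 0.67 kg/m²

δ = (z_{α/2} + z_β) · √((σ₁²+σ₂²)/n)
  = (1.960 + 0.842) · √(24.5/426)
  = 2.802 · √0.05751
  = 2.802 · 0.2398
  = 0.6720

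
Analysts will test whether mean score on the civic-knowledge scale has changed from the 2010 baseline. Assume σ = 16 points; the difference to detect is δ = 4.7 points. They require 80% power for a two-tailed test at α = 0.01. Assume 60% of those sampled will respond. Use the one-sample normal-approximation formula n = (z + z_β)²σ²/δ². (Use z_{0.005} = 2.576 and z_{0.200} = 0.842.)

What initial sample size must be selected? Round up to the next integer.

n = (z_{α/2} + z_β)² · σ² / δ²
  = (2.576 + 0.842)² · 16² / 4.7²
  = 11.6827 · 256 / 22.09
  = 135.39
Adjust for 60% response: 135.39 / 0.60 = 225.65.
Round up → n = 226.

n = 226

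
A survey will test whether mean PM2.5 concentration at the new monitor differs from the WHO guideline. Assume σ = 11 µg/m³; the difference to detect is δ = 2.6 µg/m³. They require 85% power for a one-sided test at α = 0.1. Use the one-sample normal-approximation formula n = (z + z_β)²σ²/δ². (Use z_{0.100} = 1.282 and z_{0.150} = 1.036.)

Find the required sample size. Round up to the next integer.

n = (z_α + z_β)² · σ² / δ²
  = (1.282 + 1.036)² · 11² / 2.6²
  = 5.3731 · 121 / 6.76
  = 96.18
Round up → n = 97.

n = 97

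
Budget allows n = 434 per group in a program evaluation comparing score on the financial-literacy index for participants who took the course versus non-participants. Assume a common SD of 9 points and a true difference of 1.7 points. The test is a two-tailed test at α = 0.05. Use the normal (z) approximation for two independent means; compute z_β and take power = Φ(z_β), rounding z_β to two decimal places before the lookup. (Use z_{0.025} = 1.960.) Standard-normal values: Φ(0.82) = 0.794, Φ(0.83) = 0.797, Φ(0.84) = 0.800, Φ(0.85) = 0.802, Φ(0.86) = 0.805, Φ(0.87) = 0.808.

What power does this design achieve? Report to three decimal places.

z_β = δ·√(n/(σ₁²+σ₂²)) − z_{α/2}
    = 1.7 · √(434/162) − 1.960
    = 1.7 · 1.63677 − 1.960
    = 2.7825 − 1.960 = 0.8225 → 0.82
Power = Φ(0.82) = 0.794.

Power ≈ 0.794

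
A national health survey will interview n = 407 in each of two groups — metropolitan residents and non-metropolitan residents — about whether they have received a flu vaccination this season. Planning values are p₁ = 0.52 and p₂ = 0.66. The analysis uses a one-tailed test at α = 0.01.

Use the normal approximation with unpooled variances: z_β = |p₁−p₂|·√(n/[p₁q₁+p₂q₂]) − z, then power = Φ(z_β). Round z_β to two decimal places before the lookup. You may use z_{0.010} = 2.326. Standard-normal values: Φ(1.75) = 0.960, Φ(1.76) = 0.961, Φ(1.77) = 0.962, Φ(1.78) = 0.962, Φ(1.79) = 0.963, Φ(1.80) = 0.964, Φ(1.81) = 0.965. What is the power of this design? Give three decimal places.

Power ≈ 0.962

z_β = |p₁−p₂|·√(n/[p₁q₁+p₂q₂]) − z_α
    = 0.14 · √(407/0.4740) − 2.326
    = 0.14 · 29.3027 − 2.326
    = 4.1024 − 2.326 = 1.7764 → 1.78
Power = Φ(1.78) = 0.962.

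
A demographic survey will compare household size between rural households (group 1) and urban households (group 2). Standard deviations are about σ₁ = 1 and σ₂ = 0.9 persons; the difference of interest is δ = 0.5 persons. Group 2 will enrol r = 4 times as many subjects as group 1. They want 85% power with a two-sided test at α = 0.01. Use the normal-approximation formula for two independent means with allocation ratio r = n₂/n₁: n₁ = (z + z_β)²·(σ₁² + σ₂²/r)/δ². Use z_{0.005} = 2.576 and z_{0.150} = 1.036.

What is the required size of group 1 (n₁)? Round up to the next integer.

n₁ = (z_{α/2} + z_β)² · (σ₁² + σ₂²/r) / δ²
   = (2.576 + 1.036)² · (1² + 0.9²/4) / 0.5²
   = 13.0465 · (1 + 0.2025) / 0.25
   = 13.0465 · 1.2025 / 0.25
   = 62.75
Round up → n₁ = 63; n₂ = r·n₁ = 4 × 63 = 252.

n₁ = 63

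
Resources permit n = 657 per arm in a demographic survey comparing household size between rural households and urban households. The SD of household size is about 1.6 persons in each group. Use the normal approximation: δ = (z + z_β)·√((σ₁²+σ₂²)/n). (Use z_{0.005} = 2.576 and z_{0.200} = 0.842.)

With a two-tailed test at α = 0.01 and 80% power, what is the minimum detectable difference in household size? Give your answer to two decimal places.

δ = (z_{α/2} + z_β) · √((σ₁²+σ₂²)/n)
  = (2.576 + 0.842) · √(5.12/657)
  = 3.418 · √0.00779
  = 3.418 · 0.0883
  = 0.3017

Minimum detectable difference ≈ 0.30 persons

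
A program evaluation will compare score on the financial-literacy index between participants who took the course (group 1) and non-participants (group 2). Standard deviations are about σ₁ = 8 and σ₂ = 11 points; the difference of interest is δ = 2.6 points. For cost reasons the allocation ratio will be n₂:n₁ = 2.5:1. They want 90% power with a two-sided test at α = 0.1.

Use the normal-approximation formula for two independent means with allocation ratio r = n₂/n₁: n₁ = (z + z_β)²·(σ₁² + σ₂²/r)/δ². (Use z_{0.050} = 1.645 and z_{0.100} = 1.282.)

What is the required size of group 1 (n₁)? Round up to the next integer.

n₁ = (z_{α/2} + z_β)² · (σ₁² + σ₂²/r) / δ²
   = (1.645 + 1.282)² · (8² + 11²/2.5) / 2.6²
   = 8.5673 · (64 + 48.4) / 6.76
   = 8.5673 · 112.4 / 6.76
   = 142.45
Round up → n₁ = 143; n₂ = r·n₁ = 2.5 × 143 = 358.

n₁ = 143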